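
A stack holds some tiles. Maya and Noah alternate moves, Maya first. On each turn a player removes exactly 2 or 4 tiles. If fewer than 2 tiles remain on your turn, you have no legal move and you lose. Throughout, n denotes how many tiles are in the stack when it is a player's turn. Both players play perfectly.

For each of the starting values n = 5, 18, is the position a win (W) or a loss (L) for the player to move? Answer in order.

5: W, 18: L

Build the W/L table. Terminal = L. A non-terminal position is W if it has a move to some L; otherwise it is L.
n=0: no move → L
n=1: no move → L
n=2: →0(L), so W
n=3: →1(L), so W
n=4: →0(L), so W
n=5: →1(L), so W
n=6: →4(W), 2(W) — all W, so L
n=7: →5(W), 3(W) — all W, so L
n=8: →6(L), so W
n=9: →7(L), so W
n=10: →6(L), so W
n=11: →7(L), so W
n=12: →10(W), 8(W) — all W, so L
n=13: →11(W), 9(W) — all W, so L
n=14: →12(L), so W
n=15: →13(L), so W
n=16: →12(L), so W
n=17: →13(L), so W
n=18: →16(W), 14(W) — all W, so L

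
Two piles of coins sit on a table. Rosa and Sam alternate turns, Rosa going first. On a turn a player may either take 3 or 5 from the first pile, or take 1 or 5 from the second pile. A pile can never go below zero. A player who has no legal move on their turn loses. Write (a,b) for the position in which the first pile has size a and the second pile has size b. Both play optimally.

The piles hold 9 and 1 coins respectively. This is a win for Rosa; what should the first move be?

Move to (4,1).

Compute win/loss labels from the base case upward. A position with no move is L. Any other position is W if it can reach an L in one move, else L.
No move ever increases a pile, so every position that can arise here has a ≤ 9 and b ≤ 1; it is enough to label the cells with 0 ≤ a ≤ 9 and 0 ≤ b ≤ 1.
Every move lowers a or b (never raises either), so fill the grid row by row in increasing a, and left to right within a row: each cell's successors are then already labelled.
      b=0  b=1
a=0:    L    W
a=1:    L    W
a=2:    L    W
a=3:    W    L
a=4:    W    L
a=5:    W    L
a=6:    W    W
a=7:    W    W
a=8:    L    W
a=9:    L    W
Cells with no legal move (terminal, hence L): (0,0), (1,0), (2,0).
The remaining L cells, each justified by listing all of its moves:
(3,1): →(0,1)(W), (3,0)(W) — all W, so L
(4,1): →(1,1)(W), (4,0)(W) — all W, so L
(5,1): →(2,1)(W), (0,1)(W), (5,0)(W) — all W, so L
(8,0): →(5,0)(W), (3,0)(W) — all W, so L
(9,0): →(6,0)(W), (4,0)(W) — all W, so L
Every other cell has at least one move into one of the L cells above, so it is W.
From (9,1), the L positions reachable in one move are: (4,1), (9,0). Any move reaching one of these is winning.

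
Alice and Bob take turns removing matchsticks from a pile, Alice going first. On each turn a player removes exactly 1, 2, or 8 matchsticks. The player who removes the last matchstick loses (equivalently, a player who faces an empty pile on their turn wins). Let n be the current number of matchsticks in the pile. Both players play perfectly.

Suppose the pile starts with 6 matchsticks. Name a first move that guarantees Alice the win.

Remove 2, leaving 4.

Use the standard recursion: the mover wins at a terminal position; elsewhere, the mover wins exactly when some move hands the opponent an L position.
n=0: no move; the opponent has just taken the last matchstick and therefore loses → W
n=1: the only move is to 0(W), a W ⇒ L
n=2: can move to 1, which is L ⇒ W
n=3: can move to 1, which is L ⇒ W
n=4: moves to 3(W), 2(W); every one is W ⇒ L
n=5: can move to 4, which is L ⇒ W
n=6: can move to 4, which is L ⇒ W
From 6, the L positions reachable in one move are: 4.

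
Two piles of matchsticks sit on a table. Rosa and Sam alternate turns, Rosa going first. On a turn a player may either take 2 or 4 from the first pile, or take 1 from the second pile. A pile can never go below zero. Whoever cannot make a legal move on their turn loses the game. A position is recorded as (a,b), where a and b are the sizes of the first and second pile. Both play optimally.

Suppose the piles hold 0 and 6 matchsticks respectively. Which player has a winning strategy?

Sam wins.

Use the standard recursion: the mover loses at a terminal position; elsewhere, the mover wins exactly when some move hands the opponent an L position.
No move ever increases a pile, so every position that can arise here has a ≤ 0 and b ≤ 6; it is enough to label the cells with 0 ≤ a ≤ 0 and 0 ≤ b ≤ 6.
Every move lowers a or b (never raises either), so fill the grid row by row in increasing a, and left to right within a row: each cell's successors are then already labelled.
      b=0  b=1  b=2  b=3  b=4  b=5  b=6
a=0:    L    W    L    W    L    W    L
Cells with no legal move (terminal, hence L): (0,0).
The remaining L cells, each justified by listing all of its moves:
(0,2): L (sole option (0,1)(W) is W)
(0,4): L (sole option (0,3)(W) is W)
(0,6): L (sole option (0,5)(W) is W)
Every other cell has at least one move into one of the L cells above, so it is W.
Every move from (0,6) reaches a W position, so the mover loses.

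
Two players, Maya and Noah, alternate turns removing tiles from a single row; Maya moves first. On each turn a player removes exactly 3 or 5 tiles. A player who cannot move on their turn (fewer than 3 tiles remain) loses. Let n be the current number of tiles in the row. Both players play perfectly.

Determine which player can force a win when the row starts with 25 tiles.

Noah wins.

Use the standard recursion: the mover loses at a terminal position; elsewhere, the mover wins exactly when some move hands the opponent an L position.
n=0: no move → L
n=1: no move → L
n=2: no move → L
n=3: W (go to 0, an L position)
n=4: W (go to 1, an L position)
n=5: W (go to 2, an L position)
n=6: W (go to 1, an L position)
n=7: W (go to 2, an L position)
n=8: L (options 5(W), 3(W) are all W)
n=9: L (options 6(W), 4(W) are all W)
n=10: L (options 7(W), 5(W) are all W)
n=11: W (go to 8, an L position)
n=12: W (go to 9, an L position)
n=13: W (go to 10, an L position)
n=14: W (go to 9, an L position)
n=15: W (go to 10, an L position)
n=16: L (options 13(W), 11(W) are all W)
n=17: L (options 14(W), 12(W) are all W)
n=18: L (options 15(W), 13(W) are all W)
n=19: W (go to 16, an L position)
n=20: W (go to 17, an L position)
n=21: W (go to 18, an L position)
n=22: W (go to 17, an L position)
n=23: W (go to 18, an L position)
n=24: L (options 21(W), 19(W) are all W)
n=25: L (options 22(W), 20(W) are all W)
Every move from 25 reaches a W position, so the mover loses.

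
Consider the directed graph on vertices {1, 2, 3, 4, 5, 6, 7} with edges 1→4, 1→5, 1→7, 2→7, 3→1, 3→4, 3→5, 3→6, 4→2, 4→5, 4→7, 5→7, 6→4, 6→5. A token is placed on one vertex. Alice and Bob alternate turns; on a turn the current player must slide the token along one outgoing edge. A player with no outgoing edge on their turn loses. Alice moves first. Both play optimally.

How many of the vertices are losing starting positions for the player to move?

Work bottom-up. With no move the player to move loses. Otherwise the position is W if at least one move leads to an L position for the opponent, and L if every move leads to a W.
Every edge goes from a vertex to one that appears earlier in the order 7, 2, 5, 4, 6, 1, 3, so processing vertices in that order labels each vertex after all of its successors.
7: no outgoing edge → L
2: reaches L-position 7 → W
5: reaches L-position 7 → W
4: reaches L-position 7 → W
6: only reaches 4(W), 5(W), all W → L
1: reaches L-position 7 → W
3: reaches L-position 6 → W
The L vertices are 6, 7; that is 2 in all.

2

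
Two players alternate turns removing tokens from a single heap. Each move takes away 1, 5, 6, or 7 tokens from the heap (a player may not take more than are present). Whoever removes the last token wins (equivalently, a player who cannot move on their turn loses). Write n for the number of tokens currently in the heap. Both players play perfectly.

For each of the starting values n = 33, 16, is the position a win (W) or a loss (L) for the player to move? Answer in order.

Use the standard recursion: the mover loses at a terminal position; elsewhere, the mover wins exactly when some move hands the opponent an L position.
n=0: no move → L
n=1: W (go to 0, an L position)
n=2: L (sole option 1(W) is W)
n=3: W (go to 2, an L position)
n=4: L (sole option 3(W) is W)
n=5: W (go to 4, an L position)
n=6: W (go to 0, an L position)
n=7: W (go to 2, an L position)
n=8: W (go to 2, an L position)
n=9: W (go to 4, an L position)
n=10: W (go to 4, an L position)
n=11: W (go to 4, an L position)
n=12: L (options 11(W), 7(W), 6(W), 5(W) are all W)
n=13: W (go to 12, an L position)
n=14: L (options 13(W), 9(W), 8(W), 7(W) are all W)
n=15: W (go to 14, an L position)
n=16: L (options 15(W), 11(W), 10(W), 9(W) are all W)
n=17: W (go to 16, an L position)
n=18: W (go to 12, an L position)
n=19: W (go to 14, an L position)
n=20: W (go to 14, an L position)
n=21: W (go to 16, an L position)
n=22: W (go to 16, an L position)
n=23: W (go to 16, an L position)
n=24: L (options 23(W), 19(W), 18(W), 17(W) are all W)
n=25: W (go to 24, an L position)
n=26: L (options 25(W), 21(W), 20(W), 19(W) are all W)
n=27: W (go to 26, an L position)
n=28: L (options 27(W), 23(W), 22(W), 21(W) are all W)
n=29: W (go to 28, an L position)
n=30: W (go to 24, an L position)
n=31: W (go to 26, an L position)
n=32: W (go to 26, an L position)
n=33: W (go to 28, an L position)

33: W, 16: L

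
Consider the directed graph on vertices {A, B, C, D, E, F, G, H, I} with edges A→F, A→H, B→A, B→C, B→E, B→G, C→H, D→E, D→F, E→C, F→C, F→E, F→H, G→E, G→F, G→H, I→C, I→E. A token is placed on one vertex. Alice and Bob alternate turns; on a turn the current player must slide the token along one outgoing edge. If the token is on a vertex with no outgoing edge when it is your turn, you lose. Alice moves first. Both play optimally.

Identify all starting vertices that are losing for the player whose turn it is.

E, H

Classify positions by backward induction: terminal positions (no move available) are L. From any other position, the mover wins iff some move reaches an L.
Every edge goes from a vertex to one that appears earlier in the order H, C, E, F, G, A, D, B, I, so processing vertices in that order labels each vertex after all of its successors.
H: no outgoing edge → L
C: →H(L), so W
E: →C(W) only, which is W, so L
F: →E(L), so W
G: →E(L), so W
A: →H(L), so W
D: →E(L), so W
B: →E(L), so W
I: →E(L), so W
Reading off the rows marked L gives the requested list; there are 2 such vertices.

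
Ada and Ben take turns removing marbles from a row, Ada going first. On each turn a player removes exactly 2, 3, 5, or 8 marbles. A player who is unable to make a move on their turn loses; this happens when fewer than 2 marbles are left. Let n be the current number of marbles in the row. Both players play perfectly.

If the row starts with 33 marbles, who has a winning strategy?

Positions with no move are L. A position that does have a move is losing for the player to move precisely when every available move leads to a winning position for the opponent. Fill in the labels:
n=0: no move → L
n=1: no move → L
n=2: reaches L-position 0 → W
n=3: reaches L-position 1 → W
n=4: reaches L-position 1 → W
n=5: reaches L-position 0 → W
n=6: reaches L-position 1 → W
n=7: only reaches 5(W), 4(W), 2(W), all W → L
n=8: reaches L-position 0 → W
n=9: reaches L-position 7 → W
n=10: reaches L-position 7 → W
n=11: only reaches 9(W), 8(W), 6(W), 3(W), all W → L
n=12: reaches L-position 7 → W
n=13: reaches L-position 11 → W
n=14: reaches L-position 11 → W
n=15: reaches L-position 7 → W
n=16: reaches L-position 11 → W
n=17: only reaches 15(W), 14(W), 12(W), 9(W), all W → L
n=18: only reaches 16(W), 15(W), 13(W), 10(W), all W → L
n=19: reaches L-position 17 → W
n=20: reaches L-position 18 → W
n=21: reaches L-position 18 → W
n=22: reaches L-position 17 → W
n=23: reaches L-position 18 → W
n=24: only reaches 22(W), 21(W), 19(W), 16(W), all W → L
n=25: reaches L-position 17 → W
n=26: reaches L-position 24 → W
n=27: reaches L-position 24 → W
n=28: only reaches 26(W), 25(W), 23(W), 20(W), all W → L
n=29: reaches L-position 24 → W
n=30: reaches L-position 28 → W
n=31: reaches L-position 28 → W
n=32: reaches L-position 24 → W
n=33: reaches L-position 28 → W
The starting position 33 is W: Ada should remove 5, leaving 28, handing over an L position.

Ada wins.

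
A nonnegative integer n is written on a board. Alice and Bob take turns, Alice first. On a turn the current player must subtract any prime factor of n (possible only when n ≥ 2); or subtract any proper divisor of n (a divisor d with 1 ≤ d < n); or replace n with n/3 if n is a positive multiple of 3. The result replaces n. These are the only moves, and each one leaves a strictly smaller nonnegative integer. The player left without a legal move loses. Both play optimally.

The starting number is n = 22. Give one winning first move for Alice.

Move to 20.

Positions with no move are L. A position that does have a move is losing for the player to move precisely when every available move leads to a winning position for the opponent. Fill in the labels:
n=0: no move → L
n=1: no move → L
n=2: reaches L-position 0 → W
n=3: reaches L-position 0 → W
n=4: only reaches 2(W), 3(W), all W → L
n=5: reaches L-position 0 → W
n=6: reaches L-position 4 → W
n=7: reaches L-position 0 → W
n=8: reaches L-position 4 → W
n=9: only reaches 3(W), 6(W), 8(W), all W → L
n=10: reaches L-position 9 → W
n=11: reaches L-position 0 → W
n=12: reaches L-position 4 → W
n=13: reaches L-position 0 → W
n=14: only reaches 7(W), 12(W), 13(W), all W → L
n=15: reaches L-position 14 → W
n=16: reaches L-position 14 → W
n=17: reaches L-position 0 → W
n=18: reaches L-position 9 → W
n=19: reaches L-position 0 → W
n=20: only reaches 10(W), 15(W), 16(W), 18(W), 19(W), all W → L
n=21: reaches L-position 14 → W
n=22: reaches L-position 20 → W
From 22, the L positions reachable in one move are: 20.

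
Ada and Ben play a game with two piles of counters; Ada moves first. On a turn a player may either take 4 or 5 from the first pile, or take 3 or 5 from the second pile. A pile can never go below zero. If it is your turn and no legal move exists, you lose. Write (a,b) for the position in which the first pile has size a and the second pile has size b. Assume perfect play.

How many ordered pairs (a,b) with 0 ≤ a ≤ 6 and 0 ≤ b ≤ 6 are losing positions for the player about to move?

21

Build the W/L table. Terminal = L. A non-terminal position is W if it has a move to some L; otherwise it is L.
Every move lowers a or b (never raises either), so fill the grid row by row in increasing a, and left to right within a row: each cell's successors are then already labelled.
      b=0  b=1  b=2  b=3  b=4  b=5  b=6
a=0:    L    L    L    W    W    W    W
a=1:    L    L    L    W    W    W    W
a=2:    L    L    L    W    W    W    W
a=3:    L    L    L    W    W    W    W
a=4:    W    W    W    L    L    L    W
a=5:    W    W    W    L    L    L    W
a=6:    W    W    W    L    L    L    W
Cells with no legal move (terminal, hence L): (0,0), (0,1), (0,2), (1,0), (1,1), (1,2), (2,0), (2,1), (2,2), (3,0), (3,1), (3,2).
The remaining L cells, each justified by listing all of its moves:
(4,3): L (options (0,3)(W), (4,0)(W) are all W)
(4,4): L (options (0,4)(W), (4,1)(W) are all W)
(4,5): L (options (0,5)(W), (4,2)(W), (4,0)(W) are all W)
(5,3): L (options (1,3)(W), (0,3)(W), (5,0)(W) are all W)
(5,4): L (options (1,4)(W), (0,4)(W), (5,1)(W) are all W)
(5,5): L (options (1,5)(W), (0,5)(W), (5,2)(W), (5,0)(W) are all W)
(6,3): L (options (2,3)(W), (1,3)(W), (6,0)(W) are all W)
(6,4): L (options (2,4)(W), (1,4)(W), (6,1)(W) are all W)
(6,5): L (options (2,5)(W), (1,5)(W), (6,2)(W), (6,0)(W) are all W)
Every other cell has at least one move into one of the L cells above, so it is W.
L cells per row: a=0: 3, a=1: 3, a=2: 3, a=3: 3, a=4: 3, a=5: 3, a=6: 3; total 21.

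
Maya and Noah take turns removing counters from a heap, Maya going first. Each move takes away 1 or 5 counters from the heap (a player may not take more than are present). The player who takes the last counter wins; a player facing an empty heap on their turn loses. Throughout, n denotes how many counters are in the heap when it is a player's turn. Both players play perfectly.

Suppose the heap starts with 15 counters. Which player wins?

Maya wins.

Work bottom-up. With no move the player to move loses. Otherwise the position is W if at least one move leads to an L position for the opponent, and L if every move leads to a W.
n=0: no move → L
n=1: reaches L-position 0 → W
n=2: only reaches 1(W), which is W → L
n=3: reaches L-position 2 → W
n=4: only reaches 3(W), which is W → L
n=5: reaches L-position 4 → W
n=6: only reaches 5(W), 1(W), all W → L
n=7: reaches L-position 6 → W
n=8: only reaches 7(W), 3(W), all W → L
n=9: reaches L-position 8 → W
n=10: only reaches 9(W), 5(W), all W → L
n=11: reaches L-position 10 → W
n=12: only reaches 11(W), 7(W), all W → L
n=13: reaches L-position 12 → W
n=14: only reaches 13(W), 9(W), all W → L
n=15: reaches L-position 14 → W
From 15 Maya can remove 1, leaving 14, reaching an L position.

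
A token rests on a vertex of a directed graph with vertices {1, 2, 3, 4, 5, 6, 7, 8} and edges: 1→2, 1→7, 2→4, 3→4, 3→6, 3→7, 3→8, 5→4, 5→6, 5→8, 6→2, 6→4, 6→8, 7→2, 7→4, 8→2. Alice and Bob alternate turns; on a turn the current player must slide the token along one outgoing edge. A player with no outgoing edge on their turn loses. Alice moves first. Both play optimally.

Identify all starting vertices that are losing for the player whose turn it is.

Positions with no move are L. A position that does have a move is losing for the player to move precisely when every available move leads to a winning position for the opponent. Fill in the labels:
Every edge goes from a vertex to one that appears earlier in the order 4, 2, 7, 1, 8, 6, 5, 3, so processing vertices in that order labels each vertex after all of its successors.
4: no outgoing edge → L
2: can move to 4, which is L ⇒ W
7: can move to 4, which is L ⇒ W
1: moves to 7(W), 2(W); every one is W ⇒ L
8: the only move is to 2(W), a W ⇒ L
6: can move to 8, which is L ⇒ W
5: can move to 8, which is L ⇒ W
3: can move to 8, which is L ⇒ W
Reading off the rows marked L gives the requested list; there are 3 such vertices.

1, 4, 8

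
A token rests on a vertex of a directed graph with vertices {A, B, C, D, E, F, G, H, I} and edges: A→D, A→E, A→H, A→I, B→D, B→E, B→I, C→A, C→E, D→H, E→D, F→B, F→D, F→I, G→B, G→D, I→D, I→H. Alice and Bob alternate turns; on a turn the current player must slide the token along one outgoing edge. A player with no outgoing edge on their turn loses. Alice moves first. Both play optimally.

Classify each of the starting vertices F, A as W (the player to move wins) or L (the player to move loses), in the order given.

Label each position W (a win for the player to move) or L (a loss). A position with no legal move is L; any other position is W exactly when some move reaches an L, and L when every move reaches a W.
Every edge goes from a vertex to one that appears earlier in the order H, D, E, I, A, B, G, C, F, so processing vertices in that order labels each vertex after all of its successors.
H: no outgoing edge → L
D: W (go to H, an L position)
E: L (sole option D(W) is W)
I: W (go to H, an L position)
A: W (go to E, an L position)
B: W (go to E, an L position)
G: L (options B(W), D(W) are all W)
C: W (go to E, an L position)
F: L (options B(W), I(W), D(W) are all W)

F: L, A: W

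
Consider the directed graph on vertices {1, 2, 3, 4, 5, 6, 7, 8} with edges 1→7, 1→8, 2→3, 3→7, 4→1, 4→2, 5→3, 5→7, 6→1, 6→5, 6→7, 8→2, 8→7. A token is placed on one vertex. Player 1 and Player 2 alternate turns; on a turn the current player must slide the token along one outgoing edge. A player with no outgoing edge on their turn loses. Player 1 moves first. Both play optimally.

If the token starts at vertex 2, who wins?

Work bottom-up. With no move the player to move loses. Otherwise the position is W if at least one move leads to an L position for the opponent, and L if every move leads to a W.
Every edge goes from a vertex to one that appears earlier in the order 7, 3, 5, 2, 8, 1, 4, 6, so processing vertices in that order labels each vertex after all of its successors.
7: no outgoing edge → L
3: →7(L), so W
5: →7(L), so W
2: →3(W) only, which is W, so L
8: →2(L), so W
1: →7(L), so W
4: →2(L), so W
6: →7(L), so W
The starting position 2 is L: whatever Player 1 does, the opponent receives a W position.

Player 2 wins.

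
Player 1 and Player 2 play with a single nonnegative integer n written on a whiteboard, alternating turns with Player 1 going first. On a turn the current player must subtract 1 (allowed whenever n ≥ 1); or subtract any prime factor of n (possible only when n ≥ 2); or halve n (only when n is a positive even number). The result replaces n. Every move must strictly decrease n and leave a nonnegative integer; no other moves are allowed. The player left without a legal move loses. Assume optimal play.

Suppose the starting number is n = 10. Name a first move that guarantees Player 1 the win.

Move to 9.

Work bottom-up. With no move the player to move loses. Otherwise the position is W if at least one move leads to an L position for the opponent, and L if every move leads to a W.
n=0: no move → L
n=1: →0(L), so W
n=2: →0(L), so W
n=3: →0(L), so W
n=4: →2(W), 3(W) — all W, so L
n=5: →0(L), so W
n=6: →4(L), so W
n=7: →0(L), so W
n=8: →4(L), so W
n=9: →6(W), 8(W) — all W, so L
n=10: →9(L), so W
From 10, the L positions reachable in one move are: 9.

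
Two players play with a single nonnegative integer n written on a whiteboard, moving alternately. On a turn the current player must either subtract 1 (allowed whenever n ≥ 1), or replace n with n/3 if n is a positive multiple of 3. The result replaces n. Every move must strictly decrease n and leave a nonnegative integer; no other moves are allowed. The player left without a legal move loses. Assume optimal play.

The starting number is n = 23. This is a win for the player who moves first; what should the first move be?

Positions with no move are L. A position that does have a move is losing for the player to move precisely when every available move leads to a winning position for the opponent. Fill in the labels:
n=0: no move → L
n=1: can move to 0, which is L ⇒ W
n=2: the only move is to 1(W), a W ⇒ L
n=3: can move to 2, which is L ⇒ W
n=4: the only move is to 3(W), a W ⇒ L
n=5: can move to 4, which is L ⇒ W
n=6: can move to 2, which is L ⇒ W
n=7: the only move is to 6(W), a W ⇒ L
n=8: can move to 7, which is L ⇒ W
n=9: moves to 3(W), 8(W); every one is W ⇒ L
n=10: can move to 9, which is L ⇒ W
n=11: the only move is to 10(W), a W ⇒ L
n=12: can move to 4, which is L ⇒ W
n=13: the only move is to 12(W), a W ⇒ L
n=14: can move to 13, which is L ⇒ W
n=15: moves to 5(W), 14(W); every one is W ⇒ L
n=16: can move to 15, which is L ⇒ W
n=17: the only move is to 16(W), a W ⇒ L
n=18: can move to 17, which is L ⇒ W
n=19: the only move is to 18(W), a W ⇒ L
n=20: can move to 19, which is L ⇒ W
n=21: can move to 7, which is L ⇒ W
n=22: the only move is to 21(W), a W ⇒ L
n=23: can move to 22, which is L ⇒ W
From 23, the L positions reachable in one move are: 22.

Move to 22.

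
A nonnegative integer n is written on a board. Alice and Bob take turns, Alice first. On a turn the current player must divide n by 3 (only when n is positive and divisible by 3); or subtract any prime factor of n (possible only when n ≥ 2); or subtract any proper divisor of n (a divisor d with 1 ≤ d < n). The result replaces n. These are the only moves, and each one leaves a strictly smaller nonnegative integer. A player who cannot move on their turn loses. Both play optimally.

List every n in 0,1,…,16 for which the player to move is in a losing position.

0, 1, 4, 9, 14

Compute win/loss labels from the base case upward. A position with no move is L. Any other position is W if it can reach an L in one move, else L.
n=0: no move → L
n=1: no move → L
n=2: →0(L), so W
n=3: →0(L), so W
n=4: →2(W), 3(W) — all W, so L
n=5: →0(L), so W
n=6: →4(L), so W
n=7: →0(L), so W
n=8: →4(L), so W
n=9: →3(W), 6(W), 8(W) — all W, so L
n=10: →9(L), so W
n=11: →0(L), so W
n=12: →4(L), so W
n=13: →0(L), so W
n=14: →7(W), 12(W), 13(W) — all W, so L
n=15: →14(L), so W
n=16: →14(L), so W
The losing starting values of n are exactly the entries labelled L in this table (5 of them).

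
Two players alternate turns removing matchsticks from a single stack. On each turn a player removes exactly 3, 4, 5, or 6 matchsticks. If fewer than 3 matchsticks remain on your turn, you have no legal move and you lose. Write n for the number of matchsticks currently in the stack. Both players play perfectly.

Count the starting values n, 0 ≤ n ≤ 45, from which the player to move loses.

Build the W/L table. Terminal = L. A non-terminal position is W if it has a move to some L; otherwise it is L.
n=0: no move → L
n=1: no move → L
n=2: no move → L
n=3: W (go to 0, an L position)
n=4: W (go to 1, an L position)
n=5: W (go to 2, an L position)
n=6: W (go to 2, an L position)
n=7: W (go to 2, an L position)
n=8: W (go to 2, an L position)
n=9: L (options 6(W), 5(W), 4(W), 3(W) are all W)
n=10: L (options 7(W), 6(W), 5(W), 4(W) are all W)
n=11: L (options 8(W), 7(W), 6(W), 5(W) are all W)
n=12: W (go to 9, an L position)
n=13: W (go to 10, an L position)
n=14: W (go to 11, an L position)
n=15: W (go to 11, an L position)
n=16: W (go to 11, an L position)
n=17: W (go to 11, an L position)
n=18: L (options 15(W), 14(W), 13(W), 12(W) are all W)
n=19: L (options 16(W), 15(W), 14(W), 13(W) are all W)
n=20: L (options 17(W), 16(W), 15(W), 14(W) are all W)
n=21: W (go to 18, an L position)
n=22: W (go to 19, an L position)
n=23: W (go to 20, an L position)
n=24: W (go to 20, an L position)
n=25: W (go to 20, an L position)
n=26: W (go to 20, an L position)
n=27: L (options 24(W), 23(W), 22(W), 21(W) are all W)
n=28: L (options 25(W), 24(W), 23(W), 22(W) are all W)
n=29: L (options 26(W), 25(W), 24(W), 23(W) are all W)
n=30: W (go to 27, an L position)
n=31: W (go to 28, an L position)
n=32: W (go to 29, an L position)
n=33: W (go to 29, an L position)
n=34: W (go to 29, an L position)
n=35: W (go to 29, an L position)
n=36: L (options 33(W), 32(W), 31(W), 30(W) are all W)
n=37: L (options 34(W), 33(W), 32(W), 31(W) are all W)
n=38: L (options 35(W), 34(W), 33(W), 32(W) are all W)
n=39: W (go to 36, an L position)
n=40: W (go to 37, an L position)
n=41: W (go to 38, an L position)
n=42: W (go to 38, an L position)
n=43: W (go to 38, an L position)
n=44: W (go to 38, an L position)
n=45: L (options 42(W), 41(W), 40(W), 39(W) are all W)
L entries with 0 ≤ n ≤ 45: n = 0, 1, 2, 9, 10, 11, 18, 19, 20, 27, 28, 29, 36, 37, 38, 45; that makes 16.

16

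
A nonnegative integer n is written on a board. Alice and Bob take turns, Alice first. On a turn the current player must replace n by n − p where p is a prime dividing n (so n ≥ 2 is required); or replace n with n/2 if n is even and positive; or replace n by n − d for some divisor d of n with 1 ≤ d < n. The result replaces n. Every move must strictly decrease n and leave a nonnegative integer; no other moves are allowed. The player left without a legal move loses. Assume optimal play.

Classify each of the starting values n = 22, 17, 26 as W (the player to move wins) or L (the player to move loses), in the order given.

22: W, 17: W, 26: L

Use the standard recursion: the mover loses at a terminal position; elsewhere, the mover wins exactly when some move hands the opponent an L position.
n=0: no move → L
n=1: no move → L
n=2: →0(L), so W
n=3: →0(L), so W
n=4: →2(W), 3(W) — all W, so L
n=5: →0(L), so W
n=6: →4(L), so W
n=7: →0(L), so W
n=8: →4(L), so W
n=9: →6(W), 8(W) — all W, so L
n=10: →9(L), so W
n=11: →0(L), so W
n=12: →9(L), so W
n=13: →0(L), so W
n=14: →7(W), 12(W), 13(W) — all W, so L
n=15: →14(L), so W
n=16: →14(L), so W
n=17: →0(L), so W
n=18: →9(L), so W
n=19: →0(L), so W
n=20: →10(W), 15(W), 16(W), 18(W), 19(W) — all W, so L
n=21: →14(L), so W
n=22: →20(L), so W
n=23: →0(L), so W
n=24: →20(L), so W
n=25: →20(L), so W
n=26: →13(W), 24(W), 25(W) — all W, so L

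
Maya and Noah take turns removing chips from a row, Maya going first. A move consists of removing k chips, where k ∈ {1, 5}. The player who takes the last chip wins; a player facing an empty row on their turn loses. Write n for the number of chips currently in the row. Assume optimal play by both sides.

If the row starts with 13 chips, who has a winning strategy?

Label each position W (a win for the player to move) or L (a loss). A position with no legal move is L; any other position is W exactly when some move reaches an L, and L when every move reaches a W.
n=0: no move → L
n=1: W (go to 0, an L position)
n=2: L (sole option 1(W) is W)
n=3: W (go to 2, an L position)
n=4: L (sole option 3(W) is W)
n=5: W (go to 4, an L position)
n=6: L (options 5(W), 1(W) are all W)
n=7: W (go to 6, an L position)
n=8: L (options 7(W), 3(W) are all W)
n=9: W (go to 8, an L position)
n=10: L (options 9(W), 5(W) are all W)
n=11: W (go to 10, an L position)
n=12: L (options 11(W), 7(W) are all W)
n=13: W (go to 12, an L position)
The starting position 13 is W: Maya should remove 1, leaving 12, handing over an L position.

Maya wins.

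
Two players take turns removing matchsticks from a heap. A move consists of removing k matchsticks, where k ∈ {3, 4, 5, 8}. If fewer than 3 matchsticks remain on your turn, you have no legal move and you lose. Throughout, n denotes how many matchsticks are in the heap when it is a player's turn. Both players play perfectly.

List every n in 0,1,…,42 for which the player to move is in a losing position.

0, 1, 2, 11, 12, 13, 22, 23, 24, 33, 34, 35

Label each position W (a win for the player to move) or L (a loss). A position with no legal move is L; any other position is W exactly when some move reaches an L, and L when every move reaches a W.
n=0: no move → L
n=1: no move → L
n=2: no move → L
n=3: →0(L), so W
n=4: →1(L), so W
n=5: →2(L), so W
n=6: →2(L), so W
n=7: →2(L), so W
n=8: →0(L), so W
n=9: →1(L), so W
n=10: →2(L), so W
n=11: →8(W), 7(W), 6(W), 3(W) — all W, so L
n=12: →9(W), 8(W), 7(W), 4(W) — all W, so L
n=13: →10(W), 9(W), 8(W), 5(W) — all W, so L
n=14: →11(L), so W
n=15: →12(L), so W
n=16: →13(L), so W
n=17: →13(L), so W
n=18: →13(L), so W
n=19: →11(L), so W
n=20: →12(L), so W
n=21: →13(L), so W
n=22: →19(W), 18(W), 17(W), 14(W) — all W, so L
n=23: →20(W), 19(W), 18(W), 15(W) — all W, so L
n=24: →21(W), 20(W), 19(W), 16(W) — all W, so L
n=25: →22(L), so W
n=26: →23(L), so W
n=27: →24(L), so W
n=28: →24(L), so W
n=29: →24(L), so W
n=30: →22(L), so W
n=31: →23(L), so W
n=32: →24(L), so W
n=33: →30(W), 29(W), 28(W), 25(W) — all W, so L
n=34: →31(W), 30(W), 29(W), 26(W) — all W, so L
n=35: →32(W), 31(W), 30(W), 27(W) — all W, so L
n=36: →33(L), so W
n=37: →34(L), so W
n=38: →35(L), so W
n=39: →35(L), so W
n=40: →35(L), so W
n=41: →33(L), so W
n=42: →34(L), so W
The losing starting values of n are exactly the entries labelled L in this table (12 of them).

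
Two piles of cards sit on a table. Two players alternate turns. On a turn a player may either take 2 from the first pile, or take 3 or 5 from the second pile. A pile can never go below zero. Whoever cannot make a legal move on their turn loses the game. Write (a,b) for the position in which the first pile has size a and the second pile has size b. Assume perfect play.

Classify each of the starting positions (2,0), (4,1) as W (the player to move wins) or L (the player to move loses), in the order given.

(2,0): W, (4,1): L

Classify positions by backward induction: terminal positions (no move available) are L. From any other position, the mover wins iff some move reaches an L.
No move ever increases a pile, so every position that can arise here has a ≤ 4 and b ≤ 1; it is enough to label the cells with 0 ≤ a ≤ 4 and 0 ≤ b ≤ 1.
Every move lowers a or b (never raises either), so fill the grid row by row in increasing a, and left to right within a row: each cell's successors are then already labelled.
      b=0  b=1
a=0:    L    L
a=1:    L    L
a=2:    W    W
a=3:    W    W
a=4:    L    L
Cells with no legal move (terminal, hence L): (0,0), (0,1), (1,0), (1,1).
The remaining L cells, each justified by listing all of its moves:
(4,0): →(2,0)(W) only, which is W, so L
(4,1): →(2,1)(W) only, which is W, so L
Every other cell has at least one move into one of the L cells above, so it is W.
(2,0): the move to (0,0) reaches an L cell, so W
(4,1): one of the L cells justified above, so L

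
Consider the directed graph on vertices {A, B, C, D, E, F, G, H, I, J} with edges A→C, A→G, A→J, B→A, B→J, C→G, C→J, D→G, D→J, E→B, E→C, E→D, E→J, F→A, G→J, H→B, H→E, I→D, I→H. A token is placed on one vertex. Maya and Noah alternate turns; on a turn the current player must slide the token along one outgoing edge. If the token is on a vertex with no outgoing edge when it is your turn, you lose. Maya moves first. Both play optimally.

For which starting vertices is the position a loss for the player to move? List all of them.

F, H, J

Positions with no move are L. A position that does have a move is losing for the player to move precisely when every available move leads to a winning position for the opponent. Fill in the labels:
Every edge goes from a vertex to one that appears earlier in the order J, G, C, A, D, B, F, E, H, I, so processing vertices in that order labels each vertex after all of its successors.
J: no outgoing edge → L
G: →J(L), so W
C: →J(L), so W
A: →J(L), so W
D: →J(L), so W
B: →J(L), so W
F: →A(W) only, which is W, so L
E: →J(L), so W
H: →E(W), B(W) — all W, so L
I: →H(L), so W
Reading off the rows marked L gives the requested list; there are 3 such vertices.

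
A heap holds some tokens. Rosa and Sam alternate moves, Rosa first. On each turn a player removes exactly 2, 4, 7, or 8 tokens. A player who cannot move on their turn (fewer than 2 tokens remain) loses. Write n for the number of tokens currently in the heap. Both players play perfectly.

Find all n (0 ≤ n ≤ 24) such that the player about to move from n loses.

0, 1, 6, 11, 12, 17, 22, 23

Work bottom-up. With no move the player to move loses. Otherwise the position is W if at least one move leads to an L position for the opponent, and L if every move leads to a W.
n=0: no move → L
n=1: no move → L
n=2: can move to 0, which is L ⇒ W
n=3: can move to 1, which is L ⇒ W
n=4: can move to 0, which is L ⇒ W
n=5: can move to 1, which is L ⇒ W
n=6: moves to 4(W), 2(W); every one is W ⇒ L
n=7: can move to 0, which is L ⇒ W
n=8: can move to 6, which is L ⇒ W
n=9: can move to 1, which is L ⇒ W
n=10: can move to 6, which is L ⇒ W
n=11: moves to 9(W), 7(W), 4(W), 3(W); every one is W ⇒ L
n=12: moves to 10(W), 8(W), 5(W), 4(W); every one is W ⇒ L
n=13: can move to 11, which is L ⇒ W
n=14: can move to 12, which is L ⇒ W
n=15: can move to 11, which is L ⇒ W
n=16: can move to 12, which is L ⇒ W
n=17: moves to 15(W), 13(W), 10(W), 9(W); every one is W ⇒ L
n=18: can move to 11, which is L ⇒ W
n=19: can move to 17, which is L ⇒ W
n=20: can move to 12, which is L ⇒ W
n=21: can move to 17, which is L ⇒ W
n=22: moves to 20(W), 18(W), 15(W), 14(W); every one is W ⇒ L
n=23: moves to 21(W), 19(W), 16(W), 15(W); every one is W ⇒ L
n=24: can move to 22, which is L ⇒ W
The losing starting values of n are exactly the entries labelled L in this table (8 of them).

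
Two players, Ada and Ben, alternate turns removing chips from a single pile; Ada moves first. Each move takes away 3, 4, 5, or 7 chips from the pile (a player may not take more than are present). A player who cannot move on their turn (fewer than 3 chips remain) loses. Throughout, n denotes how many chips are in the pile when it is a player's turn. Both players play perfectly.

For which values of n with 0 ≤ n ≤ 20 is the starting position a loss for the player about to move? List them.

0, 1, 2, 10, 11, 12, 20

Label each position W (a win for the player to move) or L (a loss). A position with no legal move is L; any other position is W exactly when some move reaches an L, and L when every move reaches a W.
n=0: no move → L
n=1: no move → L
n=2: no move → L
n=3: can move to 0, which is L ⇒ W
n=4: can move to 1, which is L ⇒ W
n=5: can move to 2, which is L ⇒ W
n=6: can move to 2, which is L ⇒ W
n=7: can move to 2, which is L ⇒ W
n=8: can move to 1, which is L ⇒ W
n=9: can move to 2, which is L ⇒ W
n=10: moves to 7(W), 6(W), 5(W), 3(W); every one is W ⇒ L
n=11: moves to 8(W), 7(W), 6(W), 4(W); every one is W ⇒ L
n=12: moves to 9(W), 8(W), 7(W), 5(W); every one is W ⇒ L
n=13: can move to 10, which is L ⇒ W
n=14: can move to 11, which is L ⇒ W
n=15: can move to 12, which is L ⇒ W
n=16: can move to 12, which is L ⇒ W
n=17: can move to 12, which is L ⇒ W
n=18: can move to 11, which is L ⇒ W
n=19: can move to 12, which is L ⇒ W
n=20: moves to 17(W), 16(W), 15(W), 13(W); every one is W ⇒ L
Reading off the rows marked L gives the requested list; there are 7 such values of n.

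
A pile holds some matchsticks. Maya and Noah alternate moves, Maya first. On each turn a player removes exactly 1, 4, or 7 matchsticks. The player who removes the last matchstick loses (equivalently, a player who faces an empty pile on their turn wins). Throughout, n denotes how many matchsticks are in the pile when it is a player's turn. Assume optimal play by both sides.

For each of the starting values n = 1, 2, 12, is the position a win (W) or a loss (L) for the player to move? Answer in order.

1: L, 2: W, 12: W

Compute win/loss labels from the base case upward. A position with no move is W. Any other position is W if it can reach an L in one move, else L.
n=0: no move; the opponent has just taken the last matchstick and therefore loses → W
n=1: only reaches 0(W), which is W → L
n=2: reaches L-position 1 → W
n=3: only reaches 2(W), which is W → L
n=4: reaches L-position 3 → W
n=5: reaches L-position 1 → W
n=6: only reaches 5(W), 2(W), all W → L
n=7: reaches L-position 6 → W
n=8: reaches L-position 1 → W
n=9: only reaches 8(W), 5(W), 2(W), all W → L
n=10: reaches L-position 9 → W
n=11: only reaches 10(W), 7(W), 4(W), all W → L
n=12: reaches L-position 11 → W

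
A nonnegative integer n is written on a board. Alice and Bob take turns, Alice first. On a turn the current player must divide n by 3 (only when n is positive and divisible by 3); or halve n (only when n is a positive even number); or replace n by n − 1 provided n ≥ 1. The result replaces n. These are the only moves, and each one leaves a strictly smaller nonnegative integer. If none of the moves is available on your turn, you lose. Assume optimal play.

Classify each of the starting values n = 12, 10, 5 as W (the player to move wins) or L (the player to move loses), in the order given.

Positions with no move are L. A position that does have a move is losing for the player to move precisely when every available move leads to a winning position for the opponent. Fill in the labels:
n=0: no move → L
n=1: can move to 0, which is L ⇒ W
n=2: the only move is to 1(W), a W ⇒ L
n=3: can move to 2, which is L ⇒ W
n=4: can move to 2, which is L ⇒ W
n=5: the only move is to 4(W), a W ⇒ L
n=6: can move to 2, which is L ⇒ W
n=7: the only move is to 6(W), a W ⇒ L
n=8: can move to 7, which is L ⇒ W
n=9: moves to 3(W), 8(W); every one is W ⇒ L
n=10: can move to 5, which is L ⇒ W
n=11: the only move is to 10(W), a W ⇒ L
n=12: can move to 11, which is L ⇒ W

12: W, 10: W, 5: L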